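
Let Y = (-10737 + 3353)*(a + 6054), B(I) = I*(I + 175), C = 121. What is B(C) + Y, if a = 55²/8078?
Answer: -180420858180/4039 ≈ -4.4670e+7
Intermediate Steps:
a = 3025/8078 (a = 3025*(1/8078) = 3025/8078 ≈ 0.37447)
B(I) = I*(175 + I)
Y = -180565519004/4039 (Y = (-10737 + 3353)*(3025/8078 + 6054) = -7384*48907237/8078 = -180565519004/4039 ≈ -4.4705e+7)
B(C) + Y = 121*(175 + 121) - 180565519004/4039 = 121*296 - 180565519004/4039 = 35816 - 180565519004/4039 = -180420858180/4039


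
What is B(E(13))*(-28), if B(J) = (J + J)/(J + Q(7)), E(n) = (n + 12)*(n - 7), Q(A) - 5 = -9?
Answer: -4200/73 ≈ -57.534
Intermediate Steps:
Q(A) = -4 (Q(A) = 5 - 9 = -4)
E(n) = (-7 + n)*(12 + n) (E(n) = (12 + n)*(-7 + n) = (-7 + n)*(12 + n))
B(J) = 2*J/(-4 + J) (B(J) = (J + J)/(J - 4) = (2*J)/(-4 + J) = 2*J/(-4 + J))
B(E(13))*(-28) = (2*(-84 + 13² + 5*13)/(-4 + (-84 + 13² + 5*13)))*(-28) = (2*(-84 + 169 + 65)/(-4 + (-84 + 169 + 65)))*(-28) = (2*150/(-4 + 150))*(-28) = (2*150/146)*(-28) = (2*150*(1/146))*(-28) = (150/73)*(-28) = -4200/73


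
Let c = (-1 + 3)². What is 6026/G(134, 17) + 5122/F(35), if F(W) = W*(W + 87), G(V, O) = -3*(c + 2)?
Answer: -6409706/19215 ≈ -333.58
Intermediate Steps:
c = 4 (c = 2² = 4)
G(V, O) = -18 (G(V, O) = -3*(4 + 2) = -3*6 = -18)
F(W) = W*(87 + W)
6026/G(134, 17) + 5122/F(35) = 6026/(-18) + 5122/((35*(87 + 35))) = 6026*(-1/18) + 5122/((35*122)) = -3013/9 + 5122/4270 = -3013/9 + 5122*(1/4270) = -3013/9 + 2561/2135 = -6409706/19215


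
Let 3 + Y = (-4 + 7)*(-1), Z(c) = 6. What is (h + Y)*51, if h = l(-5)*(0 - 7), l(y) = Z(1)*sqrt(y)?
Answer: -306 - 2142*I*sqrt(5) ≈ -306.0 - 4789.7*I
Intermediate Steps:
Y = -6 (Y = -3 + (-4 + 7)*(-1) = -3 + 3*(-1) = -3 - 3 = -6)
l(y) = 6*sqrt(y)
h = -42*I*sqrt(5) (h = (6*sqrt(-5))*(0 - 7) = (6*(I*sqrt(5)))*(-7) = (6*I*sqrt(5))*(-7) = -42*I*sqrt(5) ≈ -93.915*I)
(h + Y)*51 = (-42*I*sqrt(5) - 6)*51 = (-6 - 42*I*sqrt(5))*51 = -306 - 2142*I*sqrt(5)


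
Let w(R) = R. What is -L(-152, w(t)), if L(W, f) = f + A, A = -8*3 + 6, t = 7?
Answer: 11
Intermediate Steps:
A = -18 (A = -24 + 6 = -18)
L(W, f) = -18 + f (L(W, f) = f - 18 = -18 + f)
-L(-152, w(t)) = -(-18 + 7) = -1*(-11) = 11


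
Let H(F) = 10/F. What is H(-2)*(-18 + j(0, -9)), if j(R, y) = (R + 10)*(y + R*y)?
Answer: 540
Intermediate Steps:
j(R, y) = (10 + R)*(y + R*y)
H(-2)*(-18 + j(0, -9)) = (10/(-2))*(-18 - 9*(10 + 0² + 11*0)) = (10*(-½))*(-18 - 9*(10 + 0 + 0)) = -5*(-18 - 9*10) = -5*(-18 - 90) = -5*(-108) = 540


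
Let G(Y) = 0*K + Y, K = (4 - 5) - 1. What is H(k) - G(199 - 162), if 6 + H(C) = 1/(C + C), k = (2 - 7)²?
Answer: -2149/50 ≈ -42.980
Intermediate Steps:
K = -2 (K = -1 - 1 = -2)
k = 25 (k = (-5)² = 25)
G(Y) = Y (G(Y) = 0*(-2) + Y = 0 + Y = Y)
H(C) = -6 + 1/(2*C) (H(C) = -6 + 1/(C + C) = -6 + 1/(2*C))
H(k) - G(199 - 162) = (-6 + (½)/25) - (199 - 162) = (-6 + (½)*(1/25)) - 1*37 = (-6 + 1/50) - 37 = -299/50 - 37 = -2149/50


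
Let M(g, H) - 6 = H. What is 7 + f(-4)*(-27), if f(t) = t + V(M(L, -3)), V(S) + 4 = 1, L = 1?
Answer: 196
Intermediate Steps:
M(g, H) = 6 + H
V(S) = -3 (V(S) = -4 + 1 = -3)
f(t) = -3 + t (f(t) = t - 3 = -3 + t)
7 + f(-4)*(-27) = 7 + (-3 - 4)*(-27) = 7 - 7*(-27) = 7 + 189 = 196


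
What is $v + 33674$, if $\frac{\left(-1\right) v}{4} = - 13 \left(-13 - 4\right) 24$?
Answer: $12458$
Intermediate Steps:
$v = -21216$ ($v = - 4 - 13 \left(-13 - 4\right) 24 = - 4 \left(-13\right) \left(-17\right) 24 = - 4 \cdot 221 \cdot 24 = \left(-4\right) 5304 = -21216$)
$v + 33674 = -21216 + 33674 = 12458$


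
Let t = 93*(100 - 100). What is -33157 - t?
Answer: -33157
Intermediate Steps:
t = 0 (t = 93*0 = 0)
-33157 - t = -33157 - 1*0 = -33157 + 0 = -33157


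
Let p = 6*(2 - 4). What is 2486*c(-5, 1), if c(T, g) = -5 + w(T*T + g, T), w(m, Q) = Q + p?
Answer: -54692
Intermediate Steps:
p = -12 (p = 6*(-2) = -12)
w(m, Q) = -12 + Q (w(m, Q) = Q - 12 = -12 + Q)
c(T, g) = -17 + T (c(T, g) = -5 + (-12 + T) = -17 + T)
2486*c(-5, 1) = 2486*(-17 - 5) = 2486*(-22) = -54692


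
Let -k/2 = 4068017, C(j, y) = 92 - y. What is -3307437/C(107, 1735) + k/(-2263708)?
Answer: 3750219550129/1859636122 ≈ 2016.6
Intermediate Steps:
k = -8136034 (k = -2*4068017 = -8136034)
-3307437/C(107, 1735) + k/(-2263708) = -3307437/(92 - 1*1735) - 8136034/(-2263708) = -3307437/(92 - 1735) - 8136034*(-1/2263708) = -3307437/(-1643) + 4068017/1131854 = -3307437*(-1/1643) + 4068017/1131854 = 3307437/1643 + 4068017/1131854 = 3750219550129/1859636122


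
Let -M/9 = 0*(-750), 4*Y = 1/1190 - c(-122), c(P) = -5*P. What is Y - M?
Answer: -725899/4760 ≈ -152.50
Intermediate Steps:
Y = -725899/4760 (Y = (1/1190 - (-5)*(-122))/4 = (1/1190 - 1*610)/4 = (1/1190 - 610)/4 = (¼)*(-725899/1190) = -725899/4760 ≈ -152.50)
M = 0 (M = -0*(-750) = -9*0 = 0)
Y - M = -725899/4760 - 1*0 = -725899/4760 + 0 = -725899/4760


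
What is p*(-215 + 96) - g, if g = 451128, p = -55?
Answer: -444583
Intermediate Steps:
p*(-215 + 96) - g = -55*(-215 + 96) - 1*451128 = -55*(-119) - 451128 = 6545 - 451128 = -444583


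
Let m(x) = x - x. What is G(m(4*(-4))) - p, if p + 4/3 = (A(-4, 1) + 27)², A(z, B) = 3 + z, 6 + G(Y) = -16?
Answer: -2090/3 ≈ -696.67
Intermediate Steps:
m(x) = 0
G(Y) = -22 (G(Y) = -6 - 16 = -22)
p = 2024/3 (p = -4/3 + ((3 - 4) + 27)² = -4/3 + (-1 + 27)² = -4/3 + 26² = -4/3 + 676 = 2024/3 ≈ 674.67)
G(m(4*(-4))) - p = -22 - 1*2024/3 = -22 - 2024/3 = -2090/3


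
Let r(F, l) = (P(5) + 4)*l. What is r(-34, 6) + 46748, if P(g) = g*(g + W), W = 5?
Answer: 47072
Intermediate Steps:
P(g) = g*(5 + g) (P(g) = g*(g + 5) = g*(5 + g))
r(F, l) = 54*l (r(F, l) = (5*(5 + 5) + 4)*l = (5*10 + 4)*l = (50 + 4)*l = 54*l)
r(-34, 6) + 46748 = 54*6 + 46748 = 324 + 46748 = 47072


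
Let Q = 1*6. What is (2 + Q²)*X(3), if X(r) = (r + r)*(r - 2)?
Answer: 228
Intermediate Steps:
X(r) = 2*r*(-2 + r) (X(r) = (2*r)*(-2 + r) = 2*r*(-2 + r))
Q = 6
(2 + Q²)*X(3) = (2 + 6²)*(2*3*(-2 + 3)) = (2 + 36)*(2*3*1) = 38*6 = 228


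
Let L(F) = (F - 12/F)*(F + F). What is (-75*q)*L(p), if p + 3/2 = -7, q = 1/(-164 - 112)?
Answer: 6025/184 ≈ 32.745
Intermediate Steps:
q = -1/276 (q = 1/(-276) = -1/276 ≈ -0.0036232)
p = -17/2 (p = -3/2 - 7 = -17/2 ≈ -8.5000)
L(F) = 2*F*(F - 12/F) (L(F) = (F - 12/F)*(2*F) = 2*F*(F - 12/F))
(-75*q)*L(p) = (-75*(-1/276))*(-24 + 2*(-17/2)**2) = 25*(-24 + 2*(289/4))/92 = 25*(-24 + 289/2)/92 = (25/92)*(241/2) = 6025/184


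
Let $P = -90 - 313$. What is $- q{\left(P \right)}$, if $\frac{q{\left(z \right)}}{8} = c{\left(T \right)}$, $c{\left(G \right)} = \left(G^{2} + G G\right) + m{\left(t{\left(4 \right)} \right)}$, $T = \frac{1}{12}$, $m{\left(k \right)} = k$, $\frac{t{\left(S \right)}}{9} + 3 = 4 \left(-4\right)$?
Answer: $\frac{12311}{9} \approx 1367.9$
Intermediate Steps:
$P = -403$ ($P = -90 - 313 = -403$)
$t{\left(S \right)} = -171$ ($t{\left(S \right)} = -27 + 9 \cdot 4 \left(-4\right) = -27 + 9 \left(-16\right) = -27 - 144 = -171$)
$T = \frac{1}{12} \approx 0.083333$
$c{\left(G \right)} = -171 + 2 G^{2}$ ($c{\left(G \right)} = \left(G^{2} + G G\right) - 171 = \left(G^{2} + G^{2}\right) - 171 = 2 G^{2} - 171 = -171 + 2 G^{2}$)
$q{\left(z \right)} = - \frac{12311}{9}$ ($q{\left(z \right)} = 8 \left(-171 + \frac{2}{144}\right) = 8 \left(-171 + 2 \cdot \frac{1}{144}\right) = 8 \left(-171 + \frac{1}{72}\right) = 8 \left(- \frac{12311}{72}\right) = - \frac{12311}{9}$)
$- q{\left(P \right)} = \left(-1\right) \left(- \frac{12311}{9}\right) = \frac{12311}{9}$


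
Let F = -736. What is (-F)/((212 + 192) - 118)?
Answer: 368/143 ≈ 2.5734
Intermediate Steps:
(-F)/((212 + 192) - 118) = (-1*(-736))/((212 + 192) - 118) = 736/(404 - 118) = 736/286 = 736*(1/286) = 368/143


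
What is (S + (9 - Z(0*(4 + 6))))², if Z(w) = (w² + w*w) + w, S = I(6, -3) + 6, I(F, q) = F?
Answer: 441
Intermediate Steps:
S = 12 (S = 6 + 6 = 12)
Z(w) = w + 2*w² (Z(w) = (w² + w²) + w = 2*w² + w = w + 2*w²)
(S + (9 - Z(0*(4 + 6))))² = (12 + (9 - 0*(4 + 6)*(1 + 2*(0*(4 + 6)))))² = (12 + (9 - 0*10*(1 + 2*(0*10))))² = (12 + (9 - 0*(1 + 2*0)))² = (12 + (9 - 0*(1 + 0)))² = (12 + (9 - 0))² = (12 + (9 - 1*0))² = (12 + (9 + 0))² = (12 + 9)² = 21² = 441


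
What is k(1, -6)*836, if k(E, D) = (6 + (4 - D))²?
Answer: 214016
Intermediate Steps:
k(E, D) = (10 - D)²
k(1, -6)*836 = (-10 - 6)²*836 = (-16)²*836 = 256*836 = 214016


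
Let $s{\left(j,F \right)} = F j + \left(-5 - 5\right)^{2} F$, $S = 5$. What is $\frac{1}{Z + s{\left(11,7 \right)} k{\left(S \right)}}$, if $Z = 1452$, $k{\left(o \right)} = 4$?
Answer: $\frac{1}{4560} \approx 0.0002193$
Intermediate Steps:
$s{\left(j,F \right)} = 100 F + F j$ ($s{\left(j,F \right)} = F j + \left(-10\right)^{2} F = F j + 100 F = 100 F + F j$)
$\frac{1}{Z + s{\left(11,7 \right)} k{\left(S \right)}} = \frac{1}{1452 + 7 \left(100 + 11\right) 4} = \frac{1}{1452 + 7 \cdot 111 \cdot 4} = \frac{1}{1452 + 777 \cdot 4} = \frac{1}{1452 + 3108} = \frac{1}{4560}$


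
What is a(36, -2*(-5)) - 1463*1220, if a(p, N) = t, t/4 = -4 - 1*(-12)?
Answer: -1784828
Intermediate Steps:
t = 32 (t = 4*(-4 - 1*(-12)) = 4*(-4 + 12) = 4*8 = 32)
a(p, N) = 32
a(36, -2*(-5)) - 1463*1220 = 32 - 1463*1220 = 32 - 1784860 = -1784828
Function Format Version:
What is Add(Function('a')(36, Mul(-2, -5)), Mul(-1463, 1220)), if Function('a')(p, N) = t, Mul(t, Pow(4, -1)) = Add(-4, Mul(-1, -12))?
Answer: -1784828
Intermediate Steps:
t = 32 (t = Mul(4, Add(-4, Mul(-1, -12))) = Mul(4, Add(-4, 12)) = Mul(4, 8) = 32)
Function('a')(p, N) = 32
Add(Function('a')(36, Mul(-2, -5)), Mul(-1463, 1220)) = Add(32, Mul(-1463, 1220)) = Add(32, -1784860) = -1784828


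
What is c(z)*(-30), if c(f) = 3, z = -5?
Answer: -90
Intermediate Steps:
c(z)*(-30) = 3*(-30) = -90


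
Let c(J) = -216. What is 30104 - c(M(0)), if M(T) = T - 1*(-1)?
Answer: 30320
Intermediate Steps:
M(T) = 1 + T (M(T) = T + 1 = 1 + T)
30104 - c(M(0)) = 30104 - 1*(-216) = 30104 + 216 = 30320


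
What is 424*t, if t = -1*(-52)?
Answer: 22048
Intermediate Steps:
t = 52
424*t = 424*52 = 22048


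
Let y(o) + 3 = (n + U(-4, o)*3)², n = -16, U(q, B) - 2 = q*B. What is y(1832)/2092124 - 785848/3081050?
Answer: 106340772358107/460424189300 ≈ 230.96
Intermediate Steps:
U(q, B) = 2 + B*q (U(q, B) = 2 + q*B = 2 + B*q)
y(o) = -3 + (-10 - 12*o)² (y(o) = -3 + (-16 + (2 + o*(-4))*3)² = -3 + (-16 + (2 - 4*o)*3)² = -3 + (-16 + (6 - 12*o))² = -3 + (-10 - 12*o)²)
y(1832)/2092124 - 785848/3081050 = (97 + 144*1832² + 240*1832)/2092124 - 785848/3081050 = (97 + 144*3356224 + 439680)*(1/2092124) - 785848*1/3081050 = (97 + 483296256 + 439680)*(1/2092124) - 56132/220075 = 483736033*(1/2092124) - 56132/220075 = 483736033/2092124 - 56132/220075 = 106340772358107/460424189300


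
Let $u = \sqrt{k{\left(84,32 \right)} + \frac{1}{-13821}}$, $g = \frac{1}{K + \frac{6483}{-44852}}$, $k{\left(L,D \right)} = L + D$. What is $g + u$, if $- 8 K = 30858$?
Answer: $- \frac{11213}{43252965} + \frac{\sqrt{22158310935}}{13821} \approx 10.77$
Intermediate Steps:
$k{\left(L,D \right)} = D + L$
$K = - \frac{15429}{4}$ ($K = \left(- \frac{1}{8}\right) 30858 = - \frac{15429}{4} \approx -3857.3$)
$g = - \frac{11213}{43252965}$ ($g = \frac{1}{- \frac{15429}{4} + \frac{6483}{-44852}} = \frac{1}{- \frac{15429}{4} + 6483 \left(- \frac{1}{44852}\right)} = \frac{1}{- \frac{15429}{4} - \frac{6483}{44852}} = \frac{1}{- \frac{43252965}{11213}} = - \frac{11213}{43252965} \approx -0.00025924$)
$u = \frac{\sqrt{22158310935}}{13821}$ ($u = \sqrt{\left(32 + 84\right) + \frac{1}{-13821}} = \sqrt{116 - \frac{1}{13821}} = \sqrt{\frac{1603235}{13821}} = \frac{\sqrt{22158310935}}{13821} \approx 10.77$)
$g + u = - \frac{11213}{43252965} + \frac{\sqrt{22158310935}}{13821}$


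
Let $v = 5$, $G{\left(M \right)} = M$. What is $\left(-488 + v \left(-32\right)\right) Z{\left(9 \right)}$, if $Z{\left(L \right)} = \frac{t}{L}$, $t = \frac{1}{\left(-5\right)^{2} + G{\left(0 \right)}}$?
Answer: $- \frac{72}{25} \approx -2.88$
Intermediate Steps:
$t = \frac{1}{25}$ ($t = \frac{1}{\left(-5\right)^{2} + 0} = \frac{1}{25 + 0} = \frac{1}{25} \approx 0.04$)
$Z{\left(L \right)} = \frac{1}{25 L}$
$\left(-488 + v \left(-32\right)\right) Z{\left(9 \right)} = \left(-488 + 5 \left(-32\right)\right) \frac{1}{25 \cdot 9} = \left(-488 - 160\right) \frac{1}{25} \cdot \frac{1}{9} = \left(-648\right) \frac{1}{225} = - \frac{72}{25}$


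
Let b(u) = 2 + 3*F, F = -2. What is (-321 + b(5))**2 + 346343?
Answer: 451968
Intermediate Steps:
b(u) = -4 (b(u) = 2 + 3*(-2) = 2 - 6 = -4)
(-321 + b(5))**2 + 346343 = (-321 - 4)**2 + 346343 = (-325)**2 + 346343 = 105625 + 346343 = 451968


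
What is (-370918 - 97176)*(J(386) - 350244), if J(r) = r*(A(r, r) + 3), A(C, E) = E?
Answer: 93660928460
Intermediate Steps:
J(r) = r*(3 + r) (J(r) = r*(r + 3) = r*(3 + r))
(-370918 - 97176)*(J(386) - 350244) = (-370918 - 97176)*(386*(3 + 386) - 350244) = -468094*(386*389 - 350244) = -468094*(150154 - 350244) = -468094*(-200090) = 93660928460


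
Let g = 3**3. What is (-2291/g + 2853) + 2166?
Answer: 133222/27 ≈ 4934.1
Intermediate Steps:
g = 27
(-2291/g + 2853) + 2166 = (-2291/27 + 2853) + 2166 = 74740/27 + 2166 = 133222/27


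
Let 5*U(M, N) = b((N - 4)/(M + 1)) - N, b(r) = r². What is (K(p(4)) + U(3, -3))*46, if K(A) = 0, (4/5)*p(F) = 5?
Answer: 2231/40 ≈ 55.775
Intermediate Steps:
p(F) = 25/4 (p(F) = (5/4)*5 = 25/4)
U(M, N) = -N/5 + (-4 + N)²/(5*(1 + M)²) (U(M, N) = (((N - 4)/(M + 1))² - N)/5 = (((-4 + N)/(1 + M))² - N)/5 = ((-4 + N)²/(1 + M)² - N)/5 = (-N + (-4 + N)²/(1 + M)²)/5 = -N/5 + (-4 + N)²/(5*(1 + M)²))
(K(p(4)) + U(3, -3))*46 = (0 + (-⅕*(-3) + (-4 - 3)²/(5*(1 + 3)²)))*46 = (0 + (⅗ + (⅕)*(-7)²/4²))*46 = (0 + (⅗ + (⅕)*(1/16)*49))*46 = (0 + (⅗ + 49/80))*46 = (0 + 97/80)*46 = (97/80)*46 = 2231/40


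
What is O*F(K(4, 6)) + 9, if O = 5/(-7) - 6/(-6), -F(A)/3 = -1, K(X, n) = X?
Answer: 69/7 ≈ 9.8571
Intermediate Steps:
F(A) = 3 (F(A) = -3*(-1) = 3)
O = 2/7 (O = 5*(-⅐) - 6*(-⅙) = -5/7 + 1 = 2/7 ≈ 0.28571)
O*F(K(4, 6)) + 9 = (2/7)*3 + 9 = 6/7 + 9 = 69/7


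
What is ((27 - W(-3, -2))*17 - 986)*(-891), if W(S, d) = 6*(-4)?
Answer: 106029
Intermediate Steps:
W(S, d) = -24
((27 - W(-3, -2))*17 - 986)*(-891) = ((27 - 1*(-24))*17 - 986)*(-891) = ((27 + 24)*17 - 986)*(-891) = (51*17 - 986)*(-891) = (867 - 986)*(-891) = -119*(-891) = 106029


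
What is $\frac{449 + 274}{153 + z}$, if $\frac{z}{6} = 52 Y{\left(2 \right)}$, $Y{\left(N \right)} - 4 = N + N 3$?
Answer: $\frac{241}{1299} \approx 0.18553$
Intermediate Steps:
$Y{\left(N \right)} = 4 + 4 N$ ($Y{\left(N \right)} = 4 + \left(N + N 3\right) = 4 + \left(N + 3 N\right) = 4 + 4 N$)
$z = 3744$ ($z = 6 \cdot 52 \left(4 + 4 \cdot 2\right) = 6 \cdot 52 \left(4 + 8\right) = 6 \cdot 52 \cdot 12 = 6 \cdot 624 = 3744$)
$\frac{449 + 274}{153 + z} = \frac{449 + 274}{153 + 3744} = \frac{723}{3897} = 723 \cdot \frac{1}{3897} = \frac{241}{1299}$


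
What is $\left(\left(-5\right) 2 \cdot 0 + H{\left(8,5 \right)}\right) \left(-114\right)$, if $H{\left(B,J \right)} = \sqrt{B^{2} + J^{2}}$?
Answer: $- 114 \sqrt{89} \approx -1075.5$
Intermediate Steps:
$\left(\left(-5\right) 2 \cdot 0 + H{\left(8,5 \right)}\right) \left(-114\right) = \left(\left(-5\right) 2 \cdot 0 + \sqrt{8^{2} + 5^{2}}\right) \left(-114\right) = \left(\left(-10\right) 0 + \sqrt{64 + 25}\right) \left(-114\right) = \left(0 + \sqrt{89}\right) \left(-114\right) = \sqrt{89} \left(-114\right) = - 114 \sqrt{89}$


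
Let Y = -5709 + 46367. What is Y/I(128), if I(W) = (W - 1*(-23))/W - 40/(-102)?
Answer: 265415424/10261 ≈ 25866.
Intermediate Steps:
I(W) = 20/51 + (23 + W)/W (I(W) = (W + 23)/W - 40*(-1/102) = (23 + W)/W + 20/51 = 20/51 + (23 + W)/W)
Y = 40658
Y/I(128) = 40658/(71/51 + 23/128) = 40658/(10261/6528) = 40658*(6528/10261) = 265415424/10261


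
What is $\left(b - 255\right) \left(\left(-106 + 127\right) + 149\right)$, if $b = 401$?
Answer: $24820$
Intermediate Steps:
$\left(b - 255\right) \left(\left(-106 + 127\right) + 149\right) = \left(401 - 255\right) \left(\left(-106 + 127\right) + 149\right) = 146 \left(21 + 149\right) = 146 \cdot 170 = 24820$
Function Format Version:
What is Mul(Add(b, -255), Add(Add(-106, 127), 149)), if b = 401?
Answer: 24820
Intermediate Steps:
Mul(Add(b, -255), Add(Add(-106, 127), 149)) = Mul(Add(401, -255), Add(Add(-106, 127), 149)) = Mul(146, Add(21, 149)) = Mul(146, 170) = 24820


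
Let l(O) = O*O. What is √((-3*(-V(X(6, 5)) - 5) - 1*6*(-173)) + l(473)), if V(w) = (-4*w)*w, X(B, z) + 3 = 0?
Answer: √224674 ≈ 474.00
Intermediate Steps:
X(B, z) = -3 (X(B, z) = -3 + 0 = -3)
V(w) = -4*w²
l(O) = O²
√((-3*(-V(X(6, 5)) - 5) - 1*6*(-173)) + l(473)) = √((-3*(-(-4)*(-3)² - 5) - 1*6*(-173)) + 473²) = √((-3*(-(-4)*9 - 5) - 6*(-173)) + 223729) = √((-3*(-1*(-36) - 5) + 1038) + 223729) = √((-3*(36 - 5) + 1038) + 223729) = √((-3*31 + 1038) + 223729) = √((-93 + 1038) + 223729) = √(945 + 223729) = √224674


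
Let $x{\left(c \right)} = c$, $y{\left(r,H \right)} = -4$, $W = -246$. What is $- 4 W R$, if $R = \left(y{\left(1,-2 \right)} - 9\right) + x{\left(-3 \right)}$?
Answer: $-15744$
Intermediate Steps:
$R = -16$ ($R = \left(-4 - 9\right) - 3 = -13 - 3 = -16$)
$- 4 W R = \left(-4\right) \left(-246\right) \left(-16\right) = 984 \left(-16\right) = -15744$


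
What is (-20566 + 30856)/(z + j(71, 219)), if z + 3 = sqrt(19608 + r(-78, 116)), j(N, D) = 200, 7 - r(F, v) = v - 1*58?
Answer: 1013565/9626 - 15435*sqrt(2173)/9626 ≈ 30.548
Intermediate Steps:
r(F, v) = 65 - v (r(F, v) = 7 - (v - 1*58) = 7 - (v - 58) = 7 - (-58 + v) = 7 + (58 - v) = 65 - v)
z = -3 + 3*sqrt(2173) (z = -3 + sqrt(19608 + (65 - 1*116)) = -3 + sqrt(19608 + (65 - 116)) = -3 + sqrt(19608 - 51) = -3 + sqrt(19557) = -3 + 3*sqrt(2173) ≈ 136.85)
(-20566 + 30856)/(z + j(71, 219)) = (-20566 + 30856)/((-3 + 3*sqrt(2173)) + 200) = 10290/(197 + 3*sqrt(2173))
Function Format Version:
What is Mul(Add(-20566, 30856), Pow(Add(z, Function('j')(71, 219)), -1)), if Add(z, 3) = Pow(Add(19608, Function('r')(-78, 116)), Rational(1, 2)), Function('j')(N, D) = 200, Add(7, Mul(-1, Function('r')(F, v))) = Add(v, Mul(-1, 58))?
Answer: Add(Rational(1013565, 9626), Mul(Rational(-15435, 9626), Pow(2173, Rational(1, 2)))) ≈ 30.548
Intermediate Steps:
Function('r')(F, v) = Add(65, Mul(-1, v)) (Function('r')(F, v) = Add(7, Mul(-1, Add(v, Mul(-1, 58)))) = Add(7, Mul(-1, Add(v, -58))) = Add(7, Mul(-1, Add(-58, v))) = Add(7, Add(58, Mul(-1, v))) = Add(65, Mul(-1, v)))
z = Add(-3, Mul(3, Pow(2173, Rational(1, 2)))) (z = Add(-3, Pow(Add(19608, Add(65, Mul(-1, 116))), Rational(1, 2))) = Add(-3, Pow(Add(19608, Add(65, -116)), Rational(1, 2))) = Add(-3, Pow(Add(19608, -51), Rational(1, 2))) = Add(-3, Pow(19557, Rational(1, 2))) = Add(-3, Mul(3, Pow(2173, Rational(1, 2)))) ≈ 136.85)
Mul(Add(-20566, 30856), Pow(Add(z, Function('j')(71, 219)), -1)) = Mul(Add(-20566, 30856), Pow(Add(Add(-3, Mul(3, Pow(2173, Rational(1, 2)))), 200), -1)) = Mul(10290, Pow(Add(197, Mul(3, Pow(2173, Rational(1, 2)))), -1))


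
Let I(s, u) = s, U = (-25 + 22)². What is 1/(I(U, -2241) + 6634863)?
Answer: 1/6634872 ≈ 1.5072e-7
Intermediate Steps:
U = 9 (U = (-3)² = 9)
1/(I(U, -2241) + 6634863) = 1/(9 + 6634863) = 1/6634872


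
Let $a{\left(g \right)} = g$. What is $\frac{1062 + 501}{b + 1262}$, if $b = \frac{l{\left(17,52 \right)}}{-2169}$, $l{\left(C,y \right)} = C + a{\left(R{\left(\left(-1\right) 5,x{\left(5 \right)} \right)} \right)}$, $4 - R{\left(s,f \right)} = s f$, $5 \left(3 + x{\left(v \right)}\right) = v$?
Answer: $\frac{3390147}{2737267} \approx 1.2385$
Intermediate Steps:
$x{\left(v \right)} = -3 + \frac{v}{5}$
$R{\left(s,f \right)} = 4 - f s$ ($R{\left(s,f \right)} = 4 - s f = 4 - f s$)
$l{\left(C,y \right)} = -6 + C$ ($l{\left(C,y \right)} = C + \left(4 - \left(-3 + \frac{1}{5} \cdot 5\right) \left(\left(-1\right) 5\right)\right) = C + \left(4 - \left(-3 + 1\right) \left(-5\right)\right) = C + \left(4 - \left(-2\right) \left(-5\right)\right) = C + \left(4 - 10\right) = C - 6 = -6 + C$)
$b = - \frac{11}{2169}$ ($b = \frac{-6 + 17}{-2169} = 11 \left(- \frac{1}{2169}\right) = - \frac{11}{2169} \approx -0.0050715$)
$\frac{1062 + 501}{b + 1262} = \frac{1062 + 501}{- \frac{11}{2169} + 1262} = \frac{1563}{\frac{2737267}{2169}} = 1563 \cdot \frac{2169}{2737267} = \frac{3390147}{2737267}$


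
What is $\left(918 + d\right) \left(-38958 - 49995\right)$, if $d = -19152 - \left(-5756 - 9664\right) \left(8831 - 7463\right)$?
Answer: $-1874802426678$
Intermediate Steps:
$d = 21075408$ ($d = -19152 - \left(-15420\right) 1368 = -19152 - -21094560 = -19152 + 21094560 = 21075408$)
$\left(918 + d\right) \left(-38958 - 49995\right) = \left(918 + 21075408\right) \left(-38958 - 49995\right) = 21076326 \left(-88953\right) = -1874802426678$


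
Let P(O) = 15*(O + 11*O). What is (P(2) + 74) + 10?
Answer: 444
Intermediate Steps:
P(O) = 180*O (P(O) = 15*(12*O) = 180*O)
(P(2) + 74) + 10 = (180*2 + 74) + 10 = (360 + 74) + 10 = 434 + 10 = 444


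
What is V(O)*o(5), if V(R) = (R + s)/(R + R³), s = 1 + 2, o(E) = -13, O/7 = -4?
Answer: -65/4396 ≈ -0.014786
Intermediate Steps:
O = -28 (O = 7*(-4) = -28)
s = 3
V(R) = (3 + R)/(R + R³) (V(R) = (R + 3)/(R + R³) = (3 + R)/(R + R³))
V(O)*o(5) = ((3 - 28)/(-28 + (-28)³))*(-13) = (-25/(-28 - 21952))*(-13) = (-25/(-21980))*(-13) = -1/21980*(-25)*(-13) = (5/4396)*(-13) = -65/4396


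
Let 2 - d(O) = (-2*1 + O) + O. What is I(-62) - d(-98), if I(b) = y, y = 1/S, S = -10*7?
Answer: -14001/70 ≈ -200.01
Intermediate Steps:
d(O) = 4 - 2*O (d(O) = 2 - ((-2*1 + O) + O) = 2 - ((-2 + O) + O) = 2 - (-2 + 2*O) = 2 + (2 - 2*O) = 4 - 2*O)
S = -70
y = -1/70 (y = 1/(-70) = -1/70 ≈ -0.014286)
I(b) = -1/70
I(-62) - d(-98) = -1/70 - (4 - 2*(-98)) = -1/70 - (4 + 196) = -1/70 - 1*200 = -1/70 - 200 = -14001/70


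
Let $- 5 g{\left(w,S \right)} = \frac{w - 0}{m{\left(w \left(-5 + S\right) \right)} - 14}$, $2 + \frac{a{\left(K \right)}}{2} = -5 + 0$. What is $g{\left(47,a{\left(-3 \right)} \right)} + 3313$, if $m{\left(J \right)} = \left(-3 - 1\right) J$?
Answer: $\frac{58938223}{17790} \approx 3313.0$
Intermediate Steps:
$m{\left(J \right)} = - 4 J$ ($m{\left(J \right)} = \left(-3 - 1\right) J = - 4 J$)
$a{\left(K \right)} = -14$ ($a{\left(K \right)} = -4 + 2 \left(-5 + 0\right) = -4 + 2 \left(-5\right) = -4 - 10 = -14$)
$g{\left(w,S \right)} = - \frac{w}{5 \left(-14 - 4 w \left(-5 + S\right)\right)}$ ($g{\left(w,S \right)} = - \frac{\left(w - 0\right) \frac{1}{- 4 w \left(-5 + S\right) - 14}}{5} = - \frac{\left(w + 0\right) \frac{1}{- 4 w \left(-5 + S\right) - 14}}{5} = - \frac{w \frac{1}{-14 - 4 w \left(-5 + S\right)}}{5} = - \frac{w}{5 \left(-14 - 4 w \left(-5 + S\right)\right)}$)
$g{\left(47,a{\left(-3 \right)} \right)} + 3313 = \frac{1}{10} \cdot 47 \frac{1}{7 - 470 + 2 \left(-14\right) 47} + 3313 = \frac{1}{10} \cdot 47 \frac{1}{7 - 470 - 1316} + 3313 = \frac{1}{10} \cdot 47 \frac{1}{-1779} + 3313 = \frac{1}{10} \cdot 47 \left(- \frac{1}{1779}\right) + 3313 = - \frac{47}{17790} + 3313 = \frac{58938223}{17790}$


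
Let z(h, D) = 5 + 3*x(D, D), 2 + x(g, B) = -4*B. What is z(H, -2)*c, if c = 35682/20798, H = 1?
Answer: 410343/10399 ≈ 39.460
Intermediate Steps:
x(g, B) = -2 - 4*B
z(h, D) = -1 - 12*D (z(h, D) = 5 + 3*(-2 - 4*D) = 5 + (-6 - 12*D) = -1 - 12*D)
c = 17841/10399 (c = 35682*(1/20798) = 17841/10399 ≈ 1.7156)
z(H, -2)*c = (-1 - 12*(-2))*(17841/10399) = (-1 + 24)*(17841/10399) = 23*(17841/10399) = 410343/10399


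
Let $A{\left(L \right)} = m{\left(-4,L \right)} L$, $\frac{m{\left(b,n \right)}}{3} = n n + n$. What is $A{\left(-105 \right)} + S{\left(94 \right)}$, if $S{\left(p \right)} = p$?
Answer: $-3439706$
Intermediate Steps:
$m{\left(b,n \right)} = 3 n + 3 n^{2}$ ($m{\left(b,n \right)} = 3 \left(n n + n\right) = 3 \left(n^{2} + n\right) = 3 \left(n + n^{2}\right) = 3 n + 3 n^{2}$)
$A{\left(L \right)} = 3 L^{2} \left(1 + L\right)$ ($A{\left(L \right)} = 3 L \left(1 + L\right) L = 3 L^{2} \left(1 + L\right)$)
$A{\left(-105 \right)} + S{\left(94 \right)} = 3 \left(-105\right)^{2} \left(1 - 105\right) + 94 = 3 \cdot 11025 \left(-104\right) + 94 = -3439800 + 94 = -3439706$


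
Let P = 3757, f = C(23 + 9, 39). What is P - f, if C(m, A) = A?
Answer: 3718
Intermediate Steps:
f = 39
P - f = 3757 - 1*39 = 3757 - 39 = 3718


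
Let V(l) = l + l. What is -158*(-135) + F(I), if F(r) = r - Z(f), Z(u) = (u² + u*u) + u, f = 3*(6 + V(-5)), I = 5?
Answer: 21059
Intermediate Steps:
V(l) = 2*l
f = -12 (f = 3*(6 + 2*(-5)) = 3*(6 - 10) = 3*(-4) = -12)
Z(u) = u + 2*u² (Z(u) = (u² + u²) + u = 2*u² + u = u + 2*u²)
F(r) = -276 + r (F(r) = r - (-12)*(1 + 2*(-12)) = r - (-12)*(1 - 24) = r - (-12)*(-23) = r - 1*276 = r - 276 = -276 + r)
-158*(-135) + F(I) = -158*(-135) + (-276 + 5) = 21330 - 271 = 21059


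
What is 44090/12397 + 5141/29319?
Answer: 1356407687/363467643 ≈ 3.7319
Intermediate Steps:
44090/12397 + 5141/29319 = 1356407687/363467643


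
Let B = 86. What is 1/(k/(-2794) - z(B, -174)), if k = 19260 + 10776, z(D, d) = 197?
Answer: -1397/290227 ≈ -0.0048135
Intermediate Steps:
k = 30036
1/(k/(-2794) - z(B, -174)) = 1/(30036/(-2794) - 1*197) = 1/(30036*(-1/2794) - 197) = 1/(-15018/1397 - 197) = 1/(-290227/1397) = -1397/290227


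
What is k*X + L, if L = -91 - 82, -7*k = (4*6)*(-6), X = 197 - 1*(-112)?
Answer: 43285/7 ≈ 6183.6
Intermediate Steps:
X = 309 (X = 197 + 112 = 309)
k = 144/7 (k = -4*6*(-6)/7 = -24*(-6)/7 = -1/7*(-144) = 144/7 ≈ 20.571)
L = -173
k*X + L = (144/7)*309 - 173 = 44496/7 - 173 = 43285/7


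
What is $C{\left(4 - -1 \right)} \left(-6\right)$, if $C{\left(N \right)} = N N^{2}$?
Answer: $-750$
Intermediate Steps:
$C{\left(N \right)} = N^{3}$
$C{\left(4 - -1 \right)} \left(-6\right) = \left(4 - -1\right)^{3} \left(-6\right) = \left(4 + 1\right)^{3} \left(-6\right) = 5^{3} \left(-6\right) = 125 \left(-6\right) = -750$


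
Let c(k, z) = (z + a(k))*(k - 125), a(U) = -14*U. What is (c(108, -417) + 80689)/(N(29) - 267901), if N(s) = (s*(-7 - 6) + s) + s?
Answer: -56741/134110 ≈ -0.42309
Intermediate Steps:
c(k, z) = (-125 + k)*(z - 14*k) (c(k, z) = (z - 14*k)*(k - 125) = (z - 14*k)*(-125 + k) = (-125 + k)*(z - 14*k))
N(s) = -11*s (N(s) = (s*(-13) + s) + s = (-13*s + s) + s = -12*s + s = -11*s)
(c(108, -417) + 80689)/(N(29) - 267901) = ((-125*(-417) - 14*108² + 1750*108 + 108*(-417)) + 80689)/(-11*29 - 267901) = ((52125 - 14*11664 + 189000 - 45036) + 80689)/(-319 - 267901) = ((52125 - 163296 + 189000 - 45036) + 80689)/(-268220) = (32793 + 80689)*(-1/268220) = 113482*(-1/268220) = -56741/134110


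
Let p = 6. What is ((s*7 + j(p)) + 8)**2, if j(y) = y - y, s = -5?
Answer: 729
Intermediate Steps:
j(y) = 0
((s*7 + j(p)) + 8)**2 = ((-5*7 + 0) + 8)**2 = ((-35 + 0) + 8)**2 = (-35 + 8)**2 = (-27)**2 = 729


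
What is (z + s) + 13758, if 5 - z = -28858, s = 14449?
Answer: 57070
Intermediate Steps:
z = 28863 (z = 5 - 1*(-28858) = 5 + 28858 = 28863)
(z + s) + 13758 = (28863 + 14449) + 13758 = 43312 + 13758 = 57070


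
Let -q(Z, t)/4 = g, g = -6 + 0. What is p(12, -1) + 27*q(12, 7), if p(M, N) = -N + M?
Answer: 661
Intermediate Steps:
g = -6
p(M, N) = M - N
q(Z, t) = 24 (q(Z, t) = -4*(-6) = 24)
p(12, -1) + 27*q(12, 7) = (12 - 1*(-1)) + 27*24 = (12 + 1) + 648 = 13 + 648 = 661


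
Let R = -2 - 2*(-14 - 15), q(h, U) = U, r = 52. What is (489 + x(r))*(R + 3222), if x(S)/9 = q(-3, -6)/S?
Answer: 20793993/13 ≈ 1.5995e+6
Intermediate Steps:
R = 56 (R = -2 - 2*(-29) = -2 + 58 = 56)
x(S) = -54/S (x(S) = 9*(-6/S) = -54/S)
(489 + x(r))*(R + 3222) = (489 - 54/52)*(56 + 3222) = (489 - 54*1/52)*3278 = (489 - 27/26)*3278 = (12687/26)*3278 = 20793993/13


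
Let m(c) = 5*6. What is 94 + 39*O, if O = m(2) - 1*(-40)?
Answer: 2824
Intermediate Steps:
m(c) = 30
O = 70 (O = 30 - 1*(-40) = 30 + 40 = 70)
94 + 39*O = 94 + 39*70 = 94 + 2730 = 2824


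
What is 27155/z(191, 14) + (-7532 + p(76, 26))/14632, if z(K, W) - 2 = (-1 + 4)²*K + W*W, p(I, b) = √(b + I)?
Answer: 95723279/7012386 + √102/14632 ≈ 13.651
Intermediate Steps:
p(I, b) = √(I + b)
z(K, W) = 2 + W² + 9*K (z(K, W) = 2 + ((-1 + 4)²*K + W*W) = 2 + (3²*K + W²) = 2 + (9*K + W²) = 2 + (W² + 9*K) = 2 + W² + 9*K)
27155/z(191, 14) + (-7532 + p(76, 26))/14632 = 27155/(2 + 14² + 9*191) + (-7532 + √(76 + 26))/14632 = 27155/(2 + 196 + 1719) + (-7532 + √102)*(1/14632) = 27155/1917 + (-1883/3658 + √102/14632) = 95723279/7012386 + √102/14632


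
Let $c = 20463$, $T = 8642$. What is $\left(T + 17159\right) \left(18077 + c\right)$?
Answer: $994370540$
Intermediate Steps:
$\left(T + 17159\right) \left(18077 + c\right) = \left(8642 + 17159\right) \left(18077 + 20463\right) = 25801 \cdot 38540 = 994370540$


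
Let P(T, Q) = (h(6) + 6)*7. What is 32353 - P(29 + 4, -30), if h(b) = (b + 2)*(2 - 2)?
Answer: 32311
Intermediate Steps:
h(b) = 0 (h(b) = (2 + b)*0 = 0)
P(T, Q) = 42 (P(T, Q) = (0 + 6)*7 = 6*7 = 42)
32353 - P(29 + 4, -30) = 32353 - 1*42 = 32353 - 42 = 32311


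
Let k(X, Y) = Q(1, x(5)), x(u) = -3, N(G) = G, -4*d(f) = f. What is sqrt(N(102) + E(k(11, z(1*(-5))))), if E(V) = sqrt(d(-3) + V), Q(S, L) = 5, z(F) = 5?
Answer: sqrt(408 + 2*sqrt(23))/2 ≈ 10.218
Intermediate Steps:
d(f) = -f/4
k(X, Y) = 5
E(V) = sqrt(3/4 + V) (E(V) = sqrt(-1/4*(-3) + V) = sqrt(3/4 + V))
sqrt(N(102) + E(k(11, z(1*(-5))))) = sqrt(102 + sqrt(3 + 4*5)/2) = sqrt(102 + sqrt(3 + 20)/2) = sqrt(102 + sqrt(23)/2)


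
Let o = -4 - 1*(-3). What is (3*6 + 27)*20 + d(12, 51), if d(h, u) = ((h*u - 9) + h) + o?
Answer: 1514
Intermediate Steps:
o = -1 (o = -4 + 3 = -1)
d(h, u) = -10 + h + h*u (d(h, u) = ((h*u - 9) + h) - 1 = ((-9 + h*u) + h) - 1 = (-9 + h + h*u) - 1 = -10 + h + h*u)
(3*6 + 27)*20 + d(12, 51) = (3*6 + 27)*20 + (-10 + 12 + 12*51) = (18 + 27)*20 + (-10 + 12 + 612) = 45*20 + 614 = 900 + 614 = 1514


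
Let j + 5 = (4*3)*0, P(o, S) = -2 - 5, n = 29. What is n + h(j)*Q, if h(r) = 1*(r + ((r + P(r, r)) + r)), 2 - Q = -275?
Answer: -6065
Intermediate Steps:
Q = 277 (Q = 2 - 1*(-275) = 2 + 275 = 277)
P(o, S) = -7
j = -5 (j = -5 + (4*3)*0 = -5 + 12*0 = -5 + 0 = -5)
h(r) = -7 + 3*r (h(r) = 1*(r + ((r - 7) + r)) = 1*(r + ((-7 + r) + r)) = 1*(r + (-7 + 2*r)) = 1*(-7 + 3*r) = -7 + 3*r)
n + h(j)*Q = 29 + (-7 + 3*(-5))*277 = 29 + (-7 - 15)*277 = 29 - 22*277 = 29 - 6094 = -6065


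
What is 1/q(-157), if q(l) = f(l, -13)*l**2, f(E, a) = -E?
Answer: 1/3869893 ≈ 2.5841e-7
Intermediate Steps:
q(l) = -l**3 (q(l) = (-l)*l**2 = -l**3)
1/q(-157) = 1/(-1*(-157)**3) = 1/(-1*(-3869893)) = 1/3869893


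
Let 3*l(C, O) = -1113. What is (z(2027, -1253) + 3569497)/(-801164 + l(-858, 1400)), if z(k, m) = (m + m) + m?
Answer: -3565738/801535 ≈ -4.4486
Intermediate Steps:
z(k, m) = 3*m (z(k, m) = 2*m + m = 3*m)
l(C, O) = -371 (l(C, O) = (1/3)*(-1113) = -371)
(z(2027, -1253) + 3569497)/(-801164 + l(-858, 1400)) = (3*(-1253) + 3569497)/(-801164 - 371) = (-3759 + 3569497)/(-801535) = 3565738*(-1/801535) = -3565738/801535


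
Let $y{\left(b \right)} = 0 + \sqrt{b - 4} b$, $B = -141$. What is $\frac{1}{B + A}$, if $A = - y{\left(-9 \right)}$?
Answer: $- \frac{47}{6978} - \frac{i \sqrt{13}}{2326} \approx -0.0067355 - 0.0015501 i$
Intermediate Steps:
$y{\left(b \right)} = b \sqrt{-4 + b}$ ($y{\left(b \right)} = 0 + \sqrt{-4 + b} b = 0 + b \sqrt{-4 + b} = b \sqrt{-4 + b}$)
$A = 9 i \sqrt{13}$ ($A = - \left(-9\right) \sqrt{-4 - 9} = - \left(-9\right) \sqrt{-13} = - \left(-9\right) i \sqrt{13} = 9 i \sqrt{13} \approx 32.45 i$)
$\frac{1}{B + A} = \frac{1}{-141 + 9 i \sqrt{13}}$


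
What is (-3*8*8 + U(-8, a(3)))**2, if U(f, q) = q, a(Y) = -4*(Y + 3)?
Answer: 46656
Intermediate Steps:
a(Y) = -12 - 4*Y (a(Y) = -4*(3 + Y) = -12 - 4*Y)
(-3*8*8 + U(-8, a(3)))**2 = (-3*8*8 + (-12 - 4*3))**2 = (-24*8 + (-12 - 12))**2 = (-192 - 24)**2 = (-216)**2 = 46656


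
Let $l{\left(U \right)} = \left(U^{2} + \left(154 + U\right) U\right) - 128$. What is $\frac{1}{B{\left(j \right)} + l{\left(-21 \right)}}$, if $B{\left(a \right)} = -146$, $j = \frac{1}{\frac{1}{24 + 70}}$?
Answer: $- \frac{1}{2626} \approx -0.00038081$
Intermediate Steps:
$j = 94$ ($j = \frac{1}{\frac{1}{94}} = 94$)
$l{\left(U \right)} = -128 + U^{2} + U \left(154 + U\right)$ ($l{\left(U \right)} = \left(U^{2} + U \left(154 + U\right)\right) - 128 = -128 + U^{2} + U \left(154 + U\right)$)
$\frac{1}{B{\left(j \right)} + l{\left(-21 \right)}} = \frac{1}{-146 + \left(-128 + 2 \left(-21\right)^{2} + 154 \left(-21\right)\right)} = \frac{1}{-146 - 2480} = \frac{1}{-2626} = - \frac{1}{2626}$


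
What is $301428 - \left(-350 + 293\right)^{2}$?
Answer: $298179$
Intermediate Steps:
$301428 - \left(-350 + 293\right)^{2} = 301428 - \left(-57\right)^{2} = 301428 - 3249 = 298179$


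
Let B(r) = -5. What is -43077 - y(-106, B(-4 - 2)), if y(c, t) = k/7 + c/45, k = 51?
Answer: -13570808/315 ≈ -43082.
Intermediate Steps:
y(c, t) = 51/7 + c/45
-43077 - y(-106, B(-4 - 2)) = -43077 - (51/7 + (1/45)*(-106)) = -43077 - (51/7 - 106/45) = -43077 - 1*1553/315 = -43077 - 1553/315 = -13570808/315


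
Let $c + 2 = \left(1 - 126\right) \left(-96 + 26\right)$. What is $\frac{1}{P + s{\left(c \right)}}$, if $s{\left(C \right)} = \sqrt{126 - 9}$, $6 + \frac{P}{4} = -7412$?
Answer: $- \frac{29672}{880427467} - \frac{3 \sqrt{13}}{880427467} \approx -3.3714 \cdot 10^{-5}$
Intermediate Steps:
$P = -29672$ ($P = -24 + 4 \left(-7412\right) = -24 - 29648 = -29672$)
$c = 8748$ ($c = -2 + \left(1 - 126\right) \left(-96 + 26\right) = -2 - -8750 = -2 + 8750 = 8748$)
$s{\left(C \right)} = 3 \sqrt{13}$ ($s{\left(C \right)} = \sqrt{117} = 3 \sqrt{13}$)
$\frac{1}{P + s{\left(c \right)}} = \frac{1}{-29672 + 3 \sqrt{13}}$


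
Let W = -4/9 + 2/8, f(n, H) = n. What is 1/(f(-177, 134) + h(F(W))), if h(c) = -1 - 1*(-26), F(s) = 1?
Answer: -1/152 ≈ -0.0065789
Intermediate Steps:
W = -7/36 (W = -4*⅑ + 2*(⅛) = -4/9 + ¼ = -7/36 ≈ -0.19444)
h(c) = 25 (h(c) = -1 + 26 = 25)
1/(f(-177, 134) + h(F(W))) = 1/(-177 + 25) = 1/(-152) = -1/152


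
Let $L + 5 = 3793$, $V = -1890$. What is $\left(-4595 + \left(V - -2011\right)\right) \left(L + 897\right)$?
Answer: $-20960690$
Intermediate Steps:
$L = 3788$ ($L = -5 + 3793 = 3788$)
$\left(-4595 + \left(V - -2011\right)\right) \left(L + 897\right) = \left(-4595 - -121\right) \left(3788 + 897\right) = \left(-4595 + \left(-1890 + 2011\right)\right) 4685 = \left(-4595 + 121\right) 4685 = \left(-4474\right) 4685 = -20960690$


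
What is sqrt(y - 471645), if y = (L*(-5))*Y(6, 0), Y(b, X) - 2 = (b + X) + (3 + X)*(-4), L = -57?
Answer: I*sqrt(472785) ≈ 687.59*I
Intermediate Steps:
Y(b, X) = -10 + b - 3*X (Y(b, X) = 2 + ((b + X) + (3 + X)*(-4)) = 2 + ((X + b) + (-12 - 4*X)) = 2 + (-12 + b - 3*X) = -10 + b - 3*X)
y = -1140 (y = (-57*(-5))*(-10 + 6 - 3*0) = 285*(-10 + 6 + 0) = 285*(-4) = -1140)
sqrt(y - 471645) = sqrt(-1140 - 471645) = sqrt(-472785) = I*sqrt(472785)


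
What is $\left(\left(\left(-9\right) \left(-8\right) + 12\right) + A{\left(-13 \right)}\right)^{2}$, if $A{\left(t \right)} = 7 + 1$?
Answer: $8464$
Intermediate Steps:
$A{\left(t \right)} = 8$
$\left(\left(\left(-9\right) \left(-8\right) + 12\right) + A{\left(-13 \right)}\right)^{2} = \left(\left(\left(-9\right) \left(-8\right) + 12\right) + 8\right)^{2} = \left(\left(72 + 12\right) + 8\right)^{2} = \left(84 + 8\right)^{2} = 92^{2} = 8464$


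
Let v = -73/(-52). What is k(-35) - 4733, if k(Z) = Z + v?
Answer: -247863/52 ≈ -4766.6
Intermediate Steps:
v = 73/52 (v = -73*(-1/52) = 73/52 ≈ 1.4038)
k(Z) = 73/52 + Z (k(Z) = Z + 73/52 = 73/52 + Z)
k(-35) - 4733 = (73/52 - 35) - 4733 = -1747/52 - 4733 = -247863/52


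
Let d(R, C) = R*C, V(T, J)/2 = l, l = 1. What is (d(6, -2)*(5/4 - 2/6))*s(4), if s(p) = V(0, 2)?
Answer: -22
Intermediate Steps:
V(T, J) = 2 (V(T, J) = 2*1 = 2)
s(p) = 2
d(R, C) = C*R
(d(6, -2)*(5/4 - 2/6))*s(4) = ((-2*6)*(5/4 - 2/6))*2 = -12*(5*(1/4) - 2*1/6)*2 = -12*(5/4 - 1/3)*2 = -12*11/12*2 = -11*2 = -22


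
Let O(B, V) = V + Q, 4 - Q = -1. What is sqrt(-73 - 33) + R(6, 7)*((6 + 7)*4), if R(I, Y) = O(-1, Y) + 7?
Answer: 988 + I*sqrt(106) ≈ 988.0 + 10.296*I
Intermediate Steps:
Q = 5 (Q = 4 - 1*(-1) = 4 + 1 = 5)
O(B, V) = 5 + V (O(B, V) = V + 5 = 5 + V)
R(I, Y) = 12 + Y (R(I, Y) = (5 + Y) + 7 = 12 + Y)
sqrt(-73 - 33) + R(6, 7)*((6 + 7)*4) = sqrt(-73 - 33) + (12 + 7)*((6 + 7)*4) = sqrt(-106) + 19*(13*4) = I*sqrt(106) + 19*52 = I*sqrt(106) + 988 = 988 + I*sqrt(106)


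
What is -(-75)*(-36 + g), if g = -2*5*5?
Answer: -6450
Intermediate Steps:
g = -50 (g = -10*5 = -50)
-(-75)*(-36 + g) = -(-75)*(-36 - 50) = -(-75)*(-86) = -1*6450 = -6450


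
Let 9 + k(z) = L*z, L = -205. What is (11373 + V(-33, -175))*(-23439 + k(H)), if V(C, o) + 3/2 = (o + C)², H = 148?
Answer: -2938734274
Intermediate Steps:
k(z) = -9 - 205*z
V(C, o) = -3/2 + (C + o)² (V(C, o) = -3/2 + (o + C)² = -3/2 + (C + o)²)
(11373 + V(-33, -175))*(-23439 + k(H)) = (11373 + (-3/2 + (-33 - 175)²))*(-23439 + (-9 - 205*148)) = (11373 + (-3/2 + (-208)²))*(-23439 + (-9 - 30340)) = (11373 + (-3/2 + 43264))*(-23439 - 30349) = (11373 + 86525/2)*(-53788) = (109271/2)*(-53788) = -2938734274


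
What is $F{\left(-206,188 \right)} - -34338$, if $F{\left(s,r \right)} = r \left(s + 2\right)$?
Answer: $-4014$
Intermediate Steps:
$F{\left(s,r \right)} = r \left(2 + s\right)$
$F{\left(-206,188 \right)} - -34338 = 188 \left(2 - 206\right) - -34338 = 188 \left(-204\right) + 34338 = -38352 + 34338 = -4014$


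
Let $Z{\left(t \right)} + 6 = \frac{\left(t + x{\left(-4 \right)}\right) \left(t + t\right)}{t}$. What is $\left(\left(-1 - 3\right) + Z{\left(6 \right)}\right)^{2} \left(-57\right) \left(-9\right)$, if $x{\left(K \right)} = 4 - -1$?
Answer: $73872$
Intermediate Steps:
$x{\left(K \right)} = 5$ ($x{\left(K \right)} = 4 + 1 = 5$)
$Z{\left(t \right)} = 4 + 2 t$ ($Z{\left(t \right)} = -6 + \frac{\left(t + 5\right) \left(t + t\right)}{t} = -6 + \frac{\left(5 + t\right) 2 t}{t} = -6 + \frac{2 t \left(5 + t\right)}{t} = -6 + \left(10 + 2 t\right) = 4 + 2 t$)
$\left(\left(-1 - 3\right) + Z{\left(6 \right)}\right)^{2} \left(-57\right) \left(-9\right) = \left(\left(-1 - 3\right) + \left(4 + 2 \cdot 6\right)\right)^{2} \left(-57\right) \left(-9\right) = \left(\left(-1 - 3\right) + \left(4 + 12\right)\right)^{2} \left(-57\right) \left(-9\right) = \left(-4 + 16\right)^{2} \left(-57\right) \left(-9\right) = 12^{2} \left(-57\right) \left(-9\right) = 144 \left(-57\right) \left(-9\right) = \left(-8208\right) \left(-9\right) = 73872$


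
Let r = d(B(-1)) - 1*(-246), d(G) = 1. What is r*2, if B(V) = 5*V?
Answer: 494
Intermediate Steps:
r = 247 (r = 1 - 1*(-246) = 1 + 246 = 247)
r*2 = 247*2 = 494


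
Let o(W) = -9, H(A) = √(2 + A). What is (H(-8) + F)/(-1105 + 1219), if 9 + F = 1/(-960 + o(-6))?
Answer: -4361/55233 + I*√6/114 ≈ -0.078956 + 0.021487*I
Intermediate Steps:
F = -8722/969 (F = -9 + 1/(-960 - 9) = -9 + 1/(-969) = -9 - 1/969 = -8722/969 ≈ -9.0010)
(H(-8) + F)/(-1105 + 1219) = (√(2 - 8) - 8722/969)/(-1105 + 1219) = (√(-6) - 8722/969)/114 = (I*√6 - 8722/969)/114 = (-8722/969 + I*√6)/114 = -4361/55233 + I*√6/114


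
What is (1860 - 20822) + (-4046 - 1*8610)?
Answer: -31618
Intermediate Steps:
(1860 - 20822) + (-4046 - 1*8610) = -18962 + (-4046 - 8610) = -18962 - 12656 = -31618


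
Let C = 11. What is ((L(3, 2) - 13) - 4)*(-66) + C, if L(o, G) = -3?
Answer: 1331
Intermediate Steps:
((L(3, 2) - 13) - 4)*(-66) + C = ((-3 - 13) - 4)*(-66) + 11 = (-16 - 4)*(-66) + 11 = -20*(-66) + 11 = 1320 + 11 = 1331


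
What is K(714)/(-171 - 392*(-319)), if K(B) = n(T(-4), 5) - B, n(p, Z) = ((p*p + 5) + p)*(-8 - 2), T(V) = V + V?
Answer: -1324/124877 ≈ -0.010602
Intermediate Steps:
T(V) = 2*V
n(p, Z) = -50 - 10*p - 10*p² (n(p, Z) = ((p² + 5) + p)*(-10) = ((5 + p²) + p)*(-10) = (5 + p + p²)*(-10) = -50 - 10*p - 10*p²)
K(B) = -610 - B (K(B) = (-50 - 20*(-4) - 10*(2*(-4))²) - B = (-50 - 10*(-8) - 10*(-8)²) - B = (-50 + 80 - 10*64) - B = (-50 + 80 - 640) - B = -610 - B)
K(714)/(-171 - 392*(-319)) = (-610 - 1*714)/(-171 - 392*(-319)) = (-610 - 714)/(-171 + 125048) = -1324/124877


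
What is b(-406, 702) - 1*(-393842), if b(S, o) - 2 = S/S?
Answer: 393845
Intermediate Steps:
b(S, o) = 3 (b(S, o) = 2 + S/S = 2 + 1 = 3)
b(-406, 702) - 1*(-393842) = 3 - 1*(-393842) = 3 + 393842 = 393845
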